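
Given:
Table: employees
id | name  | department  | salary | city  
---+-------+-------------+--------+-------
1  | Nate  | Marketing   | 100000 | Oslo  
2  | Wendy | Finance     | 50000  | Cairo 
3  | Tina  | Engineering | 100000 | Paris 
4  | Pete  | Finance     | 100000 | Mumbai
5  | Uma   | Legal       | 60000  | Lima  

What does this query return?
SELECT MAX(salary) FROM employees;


Salaries: 100000, 50000, 100000, 100000, 60000
MAX = 100000

100000


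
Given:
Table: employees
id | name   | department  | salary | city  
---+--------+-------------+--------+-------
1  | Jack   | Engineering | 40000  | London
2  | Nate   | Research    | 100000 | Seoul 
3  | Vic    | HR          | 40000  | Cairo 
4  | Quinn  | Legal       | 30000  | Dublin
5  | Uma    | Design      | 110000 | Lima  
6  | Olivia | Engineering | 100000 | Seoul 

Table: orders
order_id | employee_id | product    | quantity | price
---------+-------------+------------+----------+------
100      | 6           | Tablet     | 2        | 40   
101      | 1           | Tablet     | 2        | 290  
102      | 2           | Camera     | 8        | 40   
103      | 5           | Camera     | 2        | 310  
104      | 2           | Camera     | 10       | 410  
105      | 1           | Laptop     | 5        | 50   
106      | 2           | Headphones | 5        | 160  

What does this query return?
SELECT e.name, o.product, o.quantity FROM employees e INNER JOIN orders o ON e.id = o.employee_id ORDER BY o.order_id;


Joining employees.id = orders.employee_id:
  employee Olivia (id=6) -> order Tablet
  employee Jack (id=1) -> order Tablet
  employee Nate (id=2) -> order Camera
  employee Uma (id=5) -> order Camera
  employee Nate (id=2) -> order Camera
  employee Jack (id=1) -> order Laptop
  employee Nate (id=2) -> order Headphones


7 rows:
Olivia, Tablet, 2
Jack, Tablet, 2
Nate, Camera, 8
Uma, Camera, 2
Nate, Camera, 10
Jack, Laptop, 5
Nate, Headphones, 5


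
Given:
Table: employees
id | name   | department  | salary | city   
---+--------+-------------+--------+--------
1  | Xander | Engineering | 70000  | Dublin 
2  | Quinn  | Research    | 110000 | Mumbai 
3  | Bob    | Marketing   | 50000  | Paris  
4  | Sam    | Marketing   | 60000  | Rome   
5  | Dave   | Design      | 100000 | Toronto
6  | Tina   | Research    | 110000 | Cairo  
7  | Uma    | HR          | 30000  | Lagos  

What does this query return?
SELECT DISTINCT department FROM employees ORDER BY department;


All 'department' values (row order): Engineering, Research, Marketing, Marketing, Design, Research, HR
Removing duplicates leaves 5 unique value(s).

5 values:
Design
Engineering
HR
Marketing
Research


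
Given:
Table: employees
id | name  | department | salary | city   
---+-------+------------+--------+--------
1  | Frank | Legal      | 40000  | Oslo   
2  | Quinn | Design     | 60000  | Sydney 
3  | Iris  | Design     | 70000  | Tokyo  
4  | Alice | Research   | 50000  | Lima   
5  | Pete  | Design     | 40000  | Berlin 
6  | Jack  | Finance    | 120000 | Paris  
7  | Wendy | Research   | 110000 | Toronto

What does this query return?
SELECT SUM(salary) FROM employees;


SUM(salary) = 40000 + 60000 + 70000 + 50000 + 40000 + 120000 + 110000 = 490000

490000


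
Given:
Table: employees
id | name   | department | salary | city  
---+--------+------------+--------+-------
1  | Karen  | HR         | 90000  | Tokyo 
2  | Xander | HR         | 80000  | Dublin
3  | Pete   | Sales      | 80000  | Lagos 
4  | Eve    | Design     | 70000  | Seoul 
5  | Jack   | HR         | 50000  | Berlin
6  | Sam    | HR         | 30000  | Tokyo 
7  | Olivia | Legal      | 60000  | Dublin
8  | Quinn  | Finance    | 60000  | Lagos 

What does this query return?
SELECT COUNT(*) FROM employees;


COUNT(*) counts all rows

8


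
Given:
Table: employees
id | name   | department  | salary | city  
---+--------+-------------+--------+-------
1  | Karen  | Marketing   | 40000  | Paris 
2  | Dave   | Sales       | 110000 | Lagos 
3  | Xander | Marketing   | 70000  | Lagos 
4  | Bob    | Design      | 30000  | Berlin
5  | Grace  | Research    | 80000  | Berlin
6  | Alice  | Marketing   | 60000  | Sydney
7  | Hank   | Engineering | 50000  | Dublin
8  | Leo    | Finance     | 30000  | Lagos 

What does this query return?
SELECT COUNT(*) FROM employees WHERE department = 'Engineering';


Counting rows where department = 'Engineering'
  Hank -> MATCH


1


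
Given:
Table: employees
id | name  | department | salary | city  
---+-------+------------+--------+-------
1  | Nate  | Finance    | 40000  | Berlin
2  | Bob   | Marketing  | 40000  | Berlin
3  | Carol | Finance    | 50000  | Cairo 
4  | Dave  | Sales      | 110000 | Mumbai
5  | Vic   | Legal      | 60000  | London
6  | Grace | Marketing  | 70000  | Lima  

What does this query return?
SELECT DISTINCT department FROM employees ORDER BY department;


All 'department' values (row order): Finance, Marketing, Finance, Sales, Legal, Marketing
Removing duplicates leaves 4 unique value(s).

4 values:
Finance
Legal
Marketing
Sales


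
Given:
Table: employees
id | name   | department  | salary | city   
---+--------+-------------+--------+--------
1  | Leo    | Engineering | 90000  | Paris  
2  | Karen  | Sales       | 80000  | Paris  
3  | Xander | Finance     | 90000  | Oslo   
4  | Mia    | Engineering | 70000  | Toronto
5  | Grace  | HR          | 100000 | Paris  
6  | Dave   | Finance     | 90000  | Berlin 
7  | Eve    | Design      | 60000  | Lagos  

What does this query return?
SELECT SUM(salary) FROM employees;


SUM(salary) = 90000 + 80000 + 90000 + 70000 + 100000 + 90000 + 60000 = 580000

580000


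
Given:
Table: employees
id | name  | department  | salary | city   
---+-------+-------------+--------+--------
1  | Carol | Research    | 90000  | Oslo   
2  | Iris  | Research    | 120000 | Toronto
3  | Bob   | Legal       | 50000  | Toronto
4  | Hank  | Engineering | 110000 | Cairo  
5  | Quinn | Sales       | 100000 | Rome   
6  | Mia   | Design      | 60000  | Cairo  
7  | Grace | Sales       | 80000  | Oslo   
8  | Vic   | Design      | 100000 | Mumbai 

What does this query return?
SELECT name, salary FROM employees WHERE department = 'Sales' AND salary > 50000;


Filtering: department = 'Sales' AND salary > 50000
Matching: 2 rows

2 rows:
Quinn, 100000
Grace, 80000


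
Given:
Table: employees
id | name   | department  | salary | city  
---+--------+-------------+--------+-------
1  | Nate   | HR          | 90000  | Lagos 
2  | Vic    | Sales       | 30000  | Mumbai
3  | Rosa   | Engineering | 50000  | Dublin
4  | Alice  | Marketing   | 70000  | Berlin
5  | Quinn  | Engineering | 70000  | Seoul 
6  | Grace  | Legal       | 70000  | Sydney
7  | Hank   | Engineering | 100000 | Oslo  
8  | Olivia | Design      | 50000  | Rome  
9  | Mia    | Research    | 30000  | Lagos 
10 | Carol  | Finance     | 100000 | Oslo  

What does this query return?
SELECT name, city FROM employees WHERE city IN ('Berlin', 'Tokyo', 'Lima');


Filtering: city IN ('Berlin', 'Tokyo', 'Lima')
Matching: 1 rows

1 rows:
Alice, Berlin


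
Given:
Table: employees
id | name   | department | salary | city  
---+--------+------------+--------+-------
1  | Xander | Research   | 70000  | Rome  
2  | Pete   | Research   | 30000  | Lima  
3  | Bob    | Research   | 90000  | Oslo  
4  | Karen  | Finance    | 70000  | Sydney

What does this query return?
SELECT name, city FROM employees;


Projecting columns: name, city

4 rows:
Xander, Rome
Pete, Lima
Bob, Oslo
Karen, Sydney


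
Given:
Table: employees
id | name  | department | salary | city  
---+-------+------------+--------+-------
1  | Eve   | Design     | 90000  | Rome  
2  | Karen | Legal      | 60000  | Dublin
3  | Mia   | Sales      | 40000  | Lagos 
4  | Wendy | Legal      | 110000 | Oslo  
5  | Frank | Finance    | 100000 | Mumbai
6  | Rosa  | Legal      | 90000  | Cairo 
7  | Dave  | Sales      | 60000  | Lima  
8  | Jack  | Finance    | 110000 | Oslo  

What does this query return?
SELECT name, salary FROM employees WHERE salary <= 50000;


Filtering: salary <= 50000
Matching: 1 rows

1 rows:
Mia, 40000


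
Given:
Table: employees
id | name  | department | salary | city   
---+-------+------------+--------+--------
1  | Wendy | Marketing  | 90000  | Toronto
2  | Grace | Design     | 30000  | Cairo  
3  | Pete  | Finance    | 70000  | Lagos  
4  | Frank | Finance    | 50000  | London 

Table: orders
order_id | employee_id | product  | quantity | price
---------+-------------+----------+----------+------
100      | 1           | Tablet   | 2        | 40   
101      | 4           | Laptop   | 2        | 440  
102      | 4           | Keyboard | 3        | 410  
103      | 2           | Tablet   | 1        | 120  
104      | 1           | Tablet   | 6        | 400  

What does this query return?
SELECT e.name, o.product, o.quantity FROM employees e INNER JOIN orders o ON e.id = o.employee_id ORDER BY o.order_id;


Joining employees.id = orders.employee_id:
  employee Wendy (id=1) -> order Tablet
  employee Frank (id=4) -> order Laptop
  employee Frank (id=4) -> order Keyboard
  employee Grace (id=2) -> order Tablet
  employee Wendy (id=1) -> order Tablet


5 rows:
Wendy, Tablet, 2
Frank, Laptop, 2
Frank, Keyboard, 3
Grace, Tablet, 1
Wendy, Tablet, 6


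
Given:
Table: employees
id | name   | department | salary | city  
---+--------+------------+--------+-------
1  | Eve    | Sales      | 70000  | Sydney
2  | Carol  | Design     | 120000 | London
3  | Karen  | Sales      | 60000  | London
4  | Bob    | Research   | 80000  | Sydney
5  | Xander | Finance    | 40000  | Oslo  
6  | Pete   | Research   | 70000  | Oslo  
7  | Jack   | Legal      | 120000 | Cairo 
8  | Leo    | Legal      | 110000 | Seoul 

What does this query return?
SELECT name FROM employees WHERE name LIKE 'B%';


LIKE 'B%' matches names starting with 'B'
Matching: 1

1 rows:
Bob


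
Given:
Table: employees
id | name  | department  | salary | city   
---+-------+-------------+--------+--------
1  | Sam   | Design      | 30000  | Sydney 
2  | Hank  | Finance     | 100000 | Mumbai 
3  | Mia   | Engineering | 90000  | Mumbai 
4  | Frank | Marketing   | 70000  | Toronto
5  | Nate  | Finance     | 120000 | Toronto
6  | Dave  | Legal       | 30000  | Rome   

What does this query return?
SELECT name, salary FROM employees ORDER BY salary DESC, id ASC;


Sorting by salary DESC, then id ASC for ties

6 rows:
Nate, 120000
Hank, 100000
Mia, 90000
Frank, 70000
Sam, 30000
Dave, 30000


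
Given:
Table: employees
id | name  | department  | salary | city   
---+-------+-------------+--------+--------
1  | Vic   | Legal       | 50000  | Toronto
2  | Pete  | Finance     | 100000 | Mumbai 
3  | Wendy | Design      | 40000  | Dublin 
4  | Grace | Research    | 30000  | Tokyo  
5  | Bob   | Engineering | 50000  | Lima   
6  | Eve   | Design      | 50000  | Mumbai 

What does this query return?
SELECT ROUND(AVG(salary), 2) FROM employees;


SUM(salary) = 320000
COUNT = 6
ROUND(AVG, 2) = ROUND(320000 / 6, 2) = 53333.33

53333.33


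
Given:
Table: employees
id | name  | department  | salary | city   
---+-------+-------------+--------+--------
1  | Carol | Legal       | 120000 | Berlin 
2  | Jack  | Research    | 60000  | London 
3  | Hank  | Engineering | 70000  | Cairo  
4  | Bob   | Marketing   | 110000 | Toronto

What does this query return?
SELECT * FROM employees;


SELECT * returns all 4 rows with all columns

4 rows:
1, Carol, Legal, 120000, Berlin
2, Jack, Research, 60000, London
3, Hank, Engineering, 70000, Cairo
4, Bob, Marketing, 110000, Toronto


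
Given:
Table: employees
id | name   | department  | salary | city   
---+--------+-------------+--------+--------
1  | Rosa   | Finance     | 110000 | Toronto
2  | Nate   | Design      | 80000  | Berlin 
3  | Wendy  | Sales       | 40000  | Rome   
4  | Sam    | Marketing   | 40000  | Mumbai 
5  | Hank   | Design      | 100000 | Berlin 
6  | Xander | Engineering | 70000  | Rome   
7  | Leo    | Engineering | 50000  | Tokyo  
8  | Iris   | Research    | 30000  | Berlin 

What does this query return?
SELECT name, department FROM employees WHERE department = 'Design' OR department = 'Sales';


Filtering: department = 'Design' OR 'Sales'
Matching: 3 rows

3 rows:
Nate, Design
Wendy, Sales
Hank, Design


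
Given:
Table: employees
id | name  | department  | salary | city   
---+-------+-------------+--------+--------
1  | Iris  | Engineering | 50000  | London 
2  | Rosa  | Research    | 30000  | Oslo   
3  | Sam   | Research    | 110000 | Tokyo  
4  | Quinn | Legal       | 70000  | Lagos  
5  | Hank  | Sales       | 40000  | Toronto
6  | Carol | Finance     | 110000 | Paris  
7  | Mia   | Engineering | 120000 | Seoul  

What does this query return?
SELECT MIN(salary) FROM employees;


Salaries: 50000, 30000, 110000, 70000, 40000, 110000, 120000
MIN = 30000

30000


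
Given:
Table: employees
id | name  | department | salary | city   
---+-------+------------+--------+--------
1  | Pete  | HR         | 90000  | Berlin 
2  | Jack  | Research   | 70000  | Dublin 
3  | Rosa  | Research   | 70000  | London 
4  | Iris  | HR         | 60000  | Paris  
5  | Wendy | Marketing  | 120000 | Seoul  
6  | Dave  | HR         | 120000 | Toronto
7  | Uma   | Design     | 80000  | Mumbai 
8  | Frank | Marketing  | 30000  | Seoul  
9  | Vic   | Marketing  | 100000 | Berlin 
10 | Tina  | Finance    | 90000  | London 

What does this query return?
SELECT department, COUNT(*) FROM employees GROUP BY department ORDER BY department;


Assigning each row to its department group:
  Pete -> HR
  Jack -> Research
  Rosa -> Research
  Iris -> HR
  Wendy -> Marketing
  Dave -> HR
  Uma -> Design
  Frank -> Marketing
  Vic -> Marketing
  Tina -> Finance


5 groups:
Design, 1
Finance, 1
HR, 3
Marketing, 3
Research, 2


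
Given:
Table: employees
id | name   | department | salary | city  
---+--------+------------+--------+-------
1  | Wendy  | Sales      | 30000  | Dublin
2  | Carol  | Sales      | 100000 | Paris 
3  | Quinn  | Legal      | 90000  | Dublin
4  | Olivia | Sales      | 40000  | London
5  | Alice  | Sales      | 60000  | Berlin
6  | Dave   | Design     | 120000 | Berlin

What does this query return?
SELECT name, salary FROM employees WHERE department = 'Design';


Filtering: department = 'Design'
Matching rows: 1

1 rows:
Dave, 120000


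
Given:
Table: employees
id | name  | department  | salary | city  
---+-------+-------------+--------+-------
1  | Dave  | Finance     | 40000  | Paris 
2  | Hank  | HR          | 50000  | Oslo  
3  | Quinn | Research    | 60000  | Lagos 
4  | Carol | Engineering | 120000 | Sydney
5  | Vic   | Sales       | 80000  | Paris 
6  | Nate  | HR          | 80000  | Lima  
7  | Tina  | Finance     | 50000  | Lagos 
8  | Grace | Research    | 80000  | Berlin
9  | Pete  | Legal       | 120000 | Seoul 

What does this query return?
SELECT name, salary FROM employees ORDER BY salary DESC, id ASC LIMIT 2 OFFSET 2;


Sort by salary DESC (id ASC tiebreak), then skip 2 and take 2
Rows 3 through 4

2 rows:
Vic, 80000
Nate, 80000


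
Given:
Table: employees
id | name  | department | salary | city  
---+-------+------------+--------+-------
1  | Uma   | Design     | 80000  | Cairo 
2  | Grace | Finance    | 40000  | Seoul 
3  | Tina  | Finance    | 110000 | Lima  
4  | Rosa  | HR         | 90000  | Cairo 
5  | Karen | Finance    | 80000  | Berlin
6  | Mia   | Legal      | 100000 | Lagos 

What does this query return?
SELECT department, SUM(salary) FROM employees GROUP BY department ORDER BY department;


Summing salary within each department:
  Design: 80000 = 80000
  Finance: 40000 + 110000 + 80000 = 230000
  HR: 90000 = 90000
  Legal: 100000 = 100000


4 groups:
Design, 80000
Finance, 230000
HR, 90000
Legal, 100000


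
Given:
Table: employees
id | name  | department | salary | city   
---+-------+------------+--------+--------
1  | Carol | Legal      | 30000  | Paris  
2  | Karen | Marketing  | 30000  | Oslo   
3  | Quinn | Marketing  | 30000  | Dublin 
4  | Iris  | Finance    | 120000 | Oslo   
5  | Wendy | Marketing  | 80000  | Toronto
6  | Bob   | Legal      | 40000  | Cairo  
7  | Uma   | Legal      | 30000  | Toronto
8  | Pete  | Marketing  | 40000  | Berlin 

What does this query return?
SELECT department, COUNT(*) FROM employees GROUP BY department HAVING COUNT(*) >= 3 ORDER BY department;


Groups with count >= 3:
  Legal: 3 -> PASS
  Marketing: 4 -> PASS
  Finance: 1 -> filtered out


2 groups:
Legal, 3
Marketing, 4


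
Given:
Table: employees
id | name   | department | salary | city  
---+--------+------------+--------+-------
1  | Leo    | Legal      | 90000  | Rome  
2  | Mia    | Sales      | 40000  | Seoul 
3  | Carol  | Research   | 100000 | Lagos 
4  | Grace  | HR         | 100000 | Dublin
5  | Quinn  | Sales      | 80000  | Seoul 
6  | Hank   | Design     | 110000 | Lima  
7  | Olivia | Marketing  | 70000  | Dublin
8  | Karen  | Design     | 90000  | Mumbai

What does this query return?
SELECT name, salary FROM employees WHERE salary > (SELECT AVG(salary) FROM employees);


Subquery: AVG(salary) = 85000.0
Filtering: salary > 85000.0
  Leo (90000) -> MATCH
  Carol (100000) -> MATCH
  Grace (100000) -> MATCH
  Hank (110000) -> MATCH
  Karen (90000) -> MATCH


5 rows:
Leo, 90000
Carol, 100000
Grace, 100000
Hank, 110000
Karen, 90000


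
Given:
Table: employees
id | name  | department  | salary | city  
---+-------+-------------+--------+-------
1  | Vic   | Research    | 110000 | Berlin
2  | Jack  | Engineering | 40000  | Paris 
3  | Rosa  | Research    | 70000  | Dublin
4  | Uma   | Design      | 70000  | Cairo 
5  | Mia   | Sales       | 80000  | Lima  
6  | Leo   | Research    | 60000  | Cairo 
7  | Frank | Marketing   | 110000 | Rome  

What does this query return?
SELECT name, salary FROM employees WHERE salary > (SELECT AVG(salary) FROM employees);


Subquery: AVG(salary) = 77142.86
Filtering: salary > 77142.86
  Vic (110000) -> MATCH
  Mia (80000) -> MATCH
  Frank (110000) -> MATCH


3 rows:
Vic, 110000
Mia, 80000
Frank, 110000


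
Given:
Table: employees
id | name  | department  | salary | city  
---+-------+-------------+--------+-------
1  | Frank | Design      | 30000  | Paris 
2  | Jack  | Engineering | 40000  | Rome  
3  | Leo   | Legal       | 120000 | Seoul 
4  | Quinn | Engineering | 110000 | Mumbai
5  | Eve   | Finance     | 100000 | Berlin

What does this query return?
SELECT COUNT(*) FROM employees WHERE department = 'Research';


Counting rows where department = 'Research'


0


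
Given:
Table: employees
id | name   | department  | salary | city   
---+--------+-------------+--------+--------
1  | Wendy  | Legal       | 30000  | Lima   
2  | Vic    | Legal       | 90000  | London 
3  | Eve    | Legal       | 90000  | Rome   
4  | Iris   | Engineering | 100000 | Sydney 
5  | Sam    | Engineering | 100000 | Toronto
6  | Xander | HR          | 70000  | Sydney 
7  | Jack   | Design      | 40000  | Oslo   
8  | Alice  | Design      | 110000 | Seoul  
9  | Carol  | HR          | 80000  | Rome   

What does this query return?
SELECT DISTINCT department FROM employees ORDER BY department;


All 'department' values (row order): Legal, Legal, Legal, Engineering, Engineering, HR, Design, Design, HR
Removing duplicates leaves 4 unique value(s).

4 values:
Design
Engineering
HR
Legal


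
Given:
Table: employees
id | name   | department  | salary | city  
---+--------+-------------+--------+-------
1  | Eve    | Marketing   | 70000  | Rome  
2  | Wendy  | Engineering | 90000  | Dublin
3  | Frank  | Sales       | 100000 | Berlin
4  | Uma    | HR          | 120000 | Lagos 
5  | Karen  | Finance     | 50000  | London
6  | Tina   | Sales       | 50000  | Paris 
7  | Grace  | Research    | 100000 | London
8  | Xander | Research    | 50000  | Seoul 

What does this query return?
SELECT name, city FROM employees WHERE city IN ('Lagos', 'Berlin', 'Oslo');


Filtering: city IN ('Lagos', 'Berlin', 'Oslo')
Matching: 2 rows

2 rows:
Frank, Berlin
Uma, Lagos


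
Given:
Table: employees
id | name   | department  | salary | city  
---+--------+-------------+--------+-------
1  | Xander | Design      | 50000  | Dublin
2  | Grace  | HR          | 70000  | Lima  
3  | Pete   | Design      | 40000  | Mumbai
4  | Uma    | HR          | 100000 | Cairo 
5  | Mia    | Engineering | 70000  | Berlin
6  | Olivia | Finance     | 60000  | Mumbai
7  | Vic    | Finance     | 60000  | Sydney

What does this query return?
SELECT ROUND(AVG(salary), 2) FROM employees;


SUM(salary) = 450000
COUNT = 7
ROUND(AVG, 2) = ROUND(450000 / 7, 2) = 64285.71

64285.71


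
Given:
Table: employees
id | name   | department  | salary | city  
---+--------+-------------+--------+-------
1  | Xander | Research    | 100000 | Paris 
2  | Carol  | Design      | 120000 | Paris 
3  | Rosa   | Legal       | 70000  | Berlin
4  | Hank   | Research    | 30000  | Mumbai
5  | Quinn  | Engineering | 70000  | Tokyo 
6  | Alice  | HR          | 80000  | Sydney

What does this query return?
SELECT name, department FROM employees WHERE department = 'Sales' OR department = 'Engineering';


Filtering: department = 'Sales' OR 'Engineering'
Matching: 1 rows

1 rows:
Quinn, Engineering


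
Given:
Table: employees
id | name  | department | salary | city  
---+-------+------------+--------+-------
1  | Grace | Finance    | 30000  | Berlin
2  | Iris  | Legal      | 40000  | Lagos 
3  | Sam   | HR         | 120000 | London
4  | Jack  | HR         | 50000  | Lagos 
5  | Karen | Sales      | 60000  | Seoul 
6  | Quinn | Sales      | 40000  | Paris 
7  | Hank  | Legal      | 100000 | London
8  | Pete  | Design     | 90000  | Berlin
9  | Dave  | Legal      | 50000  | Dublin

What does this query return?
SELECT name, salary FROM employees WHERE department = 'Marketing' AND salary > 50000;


Filtering: department = 'Marketing' AND salary > 50000
Matching: 0 rows

Empty result set (0 rows)


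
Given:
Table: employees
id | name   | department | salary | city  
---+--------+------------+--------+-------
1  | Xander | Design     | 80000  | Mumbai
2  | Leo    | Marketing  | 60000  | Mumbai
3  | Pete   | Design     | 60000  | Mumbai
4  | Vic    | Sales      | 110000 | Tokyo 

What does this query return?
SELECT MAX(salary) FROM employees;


Salaries: 80000, 60000, 60000, 110000
MAX = 110000

110000


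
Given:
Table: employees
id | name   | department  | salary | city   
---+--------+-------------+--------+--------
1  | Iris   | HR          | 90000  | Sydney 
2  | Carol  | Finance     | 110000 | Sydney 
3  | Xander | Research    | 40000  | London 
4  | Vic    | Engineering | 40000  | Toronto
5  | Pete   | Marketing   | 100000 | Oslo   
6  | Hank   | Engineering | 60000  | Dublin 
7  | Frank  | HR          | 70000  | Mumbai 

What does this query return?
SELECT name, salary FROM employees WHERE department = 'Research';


Filtering: department = 'Research'
Matching rows: 1

1 rows:
Xander, 40000


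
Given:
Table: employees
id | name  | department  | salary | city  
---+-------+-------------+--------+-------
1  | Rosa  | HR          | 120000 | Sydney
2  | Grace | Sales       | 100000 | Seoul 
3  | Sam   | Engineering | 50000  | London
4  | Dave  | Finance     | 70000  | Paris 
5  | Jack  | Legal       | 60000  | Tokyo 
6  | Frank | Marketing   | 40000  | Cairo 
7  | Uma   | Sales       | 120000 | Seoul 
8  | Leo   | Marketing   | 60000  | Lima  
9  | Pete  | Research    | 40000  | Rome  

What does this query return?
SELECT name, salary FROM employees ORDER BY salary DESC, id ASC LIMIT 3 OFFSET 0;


Sort by salary DESC (id ASC tiebreak), then skip 0 and take 3
Rows 1 through 3

3 rows:
Rosa, 120000
Uma, 120000
Grace, 100000


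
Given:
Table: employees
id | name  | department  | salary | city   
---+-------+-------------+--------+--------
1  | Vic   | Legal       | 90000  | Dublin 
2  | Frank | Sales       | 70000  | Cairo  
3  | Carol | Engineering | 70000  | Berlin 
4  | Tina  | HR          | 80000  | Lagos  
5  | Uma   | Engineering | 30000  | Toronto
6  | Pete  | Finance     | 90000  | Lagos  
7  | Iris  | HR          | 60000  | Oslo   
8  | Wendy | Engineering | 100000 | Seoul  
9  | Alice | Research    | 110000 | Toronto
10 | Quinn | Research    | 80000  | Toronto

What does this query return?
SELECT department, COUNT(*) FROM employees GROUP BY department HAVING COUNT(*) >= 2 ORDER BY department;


Groups with count >= 2:
  Engineering: 3 -> PASS
  HR: 2 -> PASS
  Research: 2 -> PASS
  Finance: 1 -> filtered out
  Legal: 1 -> filtered out
  Sales: 1 -> filtered out


3 groups:
Engineering, 3
HR, 2
Research, 2


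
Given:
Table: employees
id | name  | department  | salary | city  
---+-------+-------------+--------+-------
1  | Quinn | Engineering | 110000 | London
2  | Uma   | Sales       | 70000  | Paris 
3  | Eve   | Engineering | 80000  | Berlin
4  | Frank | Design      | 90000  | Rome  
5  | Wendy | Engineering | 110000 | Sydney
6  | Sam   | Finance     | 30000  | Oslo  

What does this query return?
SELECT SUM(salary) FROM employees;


SUM(salary) = 110000 + 70000 + 80000 + 90000 + 110000 + 30000 = 490000

490000


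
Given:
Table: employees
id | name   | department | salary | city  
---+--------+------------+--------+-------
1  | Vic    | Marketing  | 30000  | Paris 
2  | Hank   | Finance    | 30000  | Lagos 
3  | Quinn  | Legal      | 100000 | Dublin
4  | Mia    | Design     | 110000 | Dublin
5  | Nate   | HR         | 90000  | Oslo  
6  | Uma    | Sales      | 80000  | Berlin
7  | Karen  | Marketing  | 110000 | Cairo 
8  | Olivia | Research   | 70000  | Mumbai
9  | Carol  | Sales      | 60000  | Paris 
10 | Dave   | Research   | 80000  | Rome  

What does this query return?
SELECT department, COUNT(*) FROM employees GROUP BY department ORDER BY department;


Assigning each row to its department group:
  Vic -> Marketing
  Hank -> Finance
  Quinn -> Legal
  Mia -> Design
  Nate -> HR
  Uma -> Sales
  Karen -> Marketing
  Olivia -> Research
  Carol -> Sales
  Dave -> Research


7 groups:
Design, 1
Finance, 1
HR, 1
Legal, 1
Marketing, 2
Research, 2
Sales, 2


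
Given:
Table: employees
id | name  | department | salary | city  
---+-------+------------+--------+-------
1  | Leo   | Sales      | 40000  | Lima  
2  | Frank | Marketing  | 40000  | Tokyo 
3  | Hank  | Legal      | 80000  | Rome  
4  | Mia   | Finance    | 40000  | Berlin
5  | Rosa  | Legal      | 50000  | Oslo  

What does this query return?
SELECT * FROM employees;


SELECT * returns all 5 rows with all columns

5 rows:
1, Leo, Sales, 40000, Lima
2, Frank, Marketing, 40000, Tokyo
3, Hank, Legal, 80000, Rome
4, Mia, Finance, 40000, Berlin
5, Rosa, Legal, 50000, Oslo


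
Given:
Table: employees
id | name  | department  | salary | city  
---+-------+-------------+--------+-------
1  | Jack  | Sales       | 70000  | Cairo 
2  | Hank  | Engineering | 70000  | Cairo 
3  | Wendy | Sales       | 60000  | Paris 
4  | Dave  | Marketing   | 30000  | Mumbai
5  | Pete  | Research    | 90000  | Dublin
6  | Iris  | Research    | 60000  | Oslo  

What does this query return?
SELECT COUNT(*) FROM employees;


COUNT(*) counts all rows

6


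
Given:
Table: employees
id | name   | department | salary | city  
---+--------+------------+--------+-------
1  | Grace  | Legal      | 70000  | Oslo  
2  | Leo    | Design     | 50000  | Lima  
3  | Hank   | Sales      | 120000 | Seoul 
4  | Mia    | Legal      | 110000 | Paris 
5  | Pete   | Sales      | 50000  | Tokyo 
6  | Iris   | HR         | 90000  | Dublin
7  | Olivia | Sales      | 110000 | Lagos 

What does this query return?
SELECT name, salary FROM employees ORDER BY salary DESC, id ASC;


Sorting by salary DESC, then id ASC for ties

7 rows:
Hank, 120000
Mia, 110000
Olivia, 110000
Iris, 90000
Grace, 70000
Leo, 50000
Pete, 50000


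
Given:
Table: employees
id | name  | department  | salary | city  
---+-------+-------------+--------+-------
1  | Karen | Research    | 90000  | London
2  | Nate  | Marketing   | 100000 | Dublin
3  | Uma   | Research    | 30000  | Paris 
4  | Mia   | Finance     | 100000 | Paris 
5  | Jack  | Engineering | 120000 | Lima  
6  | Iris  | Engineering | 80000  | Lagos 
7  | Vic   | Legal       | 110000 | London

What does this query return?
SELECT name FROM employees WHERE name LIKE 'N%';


LIKE 'N%' matches names starting with 'N'
Matching: 1

1 rows:
Nate


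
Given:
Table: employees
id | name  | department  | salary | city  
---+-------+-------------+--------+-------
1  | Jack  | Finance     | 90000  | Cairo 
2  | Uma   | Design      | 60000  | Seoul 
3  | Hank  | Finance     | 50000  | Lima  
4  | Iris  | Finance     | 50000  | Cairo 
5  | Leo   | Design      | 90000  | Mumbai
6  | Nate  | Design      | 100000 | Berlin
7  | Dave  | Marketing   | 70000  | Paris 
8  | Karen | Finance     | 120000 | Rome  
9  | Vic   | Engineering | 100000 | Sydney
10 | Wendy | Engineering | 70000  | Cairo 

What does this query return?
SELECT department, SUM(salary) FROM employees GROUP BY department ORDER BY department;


Summing salary within each department:
  Design: 60000 + 90000 + 100000 = 250000
  Engineering: 100000 + 70000 = 170000
  Finance: 90000 + 50000 + 50000 + 120000 = 310000
  Marketing: 70000 = 70000


4 groups:
Design, 250000
Engineering, 170000
Finance, 310000
Marketing, 70000


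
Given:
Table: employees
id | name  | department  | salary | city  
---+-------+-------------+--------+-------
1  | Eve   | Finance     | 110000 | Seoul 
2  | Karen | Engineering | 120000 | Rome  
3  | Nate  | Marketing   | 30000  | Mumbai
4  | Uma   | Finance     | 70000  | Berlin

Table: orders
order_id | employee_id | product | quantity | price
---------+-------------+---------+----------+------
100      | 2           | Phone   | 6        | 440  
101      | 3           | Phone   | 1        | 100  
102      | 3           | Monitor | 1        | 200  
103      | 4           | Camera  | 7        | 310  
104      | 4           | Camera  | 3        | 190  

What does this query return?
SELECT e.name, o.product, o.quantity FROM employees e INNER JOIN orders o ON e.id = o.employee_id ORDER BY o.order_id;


Joining employees.id = orders.employee_id:
  employee Karen (id=2) -> order Phone
  employee Nate (id=3) -> order Phone
  employee Nate (id=3) -> order Monitor
  employee Uma (id=4) -> order Camera
  employee Uma (id=4) -> order Camera


5 rows:
Karen, Phone, 6
Nate, Phone, 1
Nate, Monitor, 1
Uma, Camera, 7
Uma, Camera, 3


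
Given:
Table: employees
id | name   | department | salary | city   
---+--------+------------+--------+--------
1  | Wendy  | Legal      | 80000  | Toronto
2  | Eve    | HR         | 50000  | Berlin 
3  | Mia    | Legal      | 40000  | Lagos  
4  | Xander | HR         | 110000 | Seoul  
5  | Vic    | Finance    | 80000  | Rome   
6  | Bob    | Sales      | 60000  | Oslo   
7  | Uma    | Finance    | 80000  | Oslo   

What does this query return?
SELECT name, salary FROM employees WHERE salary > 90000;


Filtering: salary > 90000
Matching: 1 rows

1 rows:
Xander, 110000


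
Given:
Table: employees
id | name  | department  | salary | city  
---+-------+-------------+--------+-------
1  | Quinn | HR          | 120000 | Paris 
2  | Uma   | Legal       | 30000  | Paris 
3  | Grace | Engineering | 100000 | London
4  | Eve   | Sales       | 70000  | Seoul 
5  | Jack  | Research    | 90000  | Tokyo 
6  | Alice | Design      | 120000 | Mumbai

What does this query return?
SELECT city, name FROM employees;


Projecting columns: city, name

6 rows:
Paris, Quinn
Paris, Uma
London, Grace
Seoul, Eve
Tokyo, Jack
Mumbai, Alice


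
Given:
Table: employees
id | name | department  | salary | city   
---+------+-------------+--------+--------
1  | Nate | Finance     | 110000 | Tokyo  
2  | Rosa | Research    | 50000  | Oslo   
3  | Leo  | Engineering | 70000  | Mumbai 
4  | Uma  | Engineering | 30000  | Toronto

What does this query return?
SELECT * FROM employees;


SELECT * returns all 4 rows with all columns

4 rows:
1, Nate, Finance, 110000, Tokyo
2, Rosa, Research, 50000, Oslo
3, Leo, Engineering, 70000, Mumbai
4, Uma, Engineering, 30000, Toronto


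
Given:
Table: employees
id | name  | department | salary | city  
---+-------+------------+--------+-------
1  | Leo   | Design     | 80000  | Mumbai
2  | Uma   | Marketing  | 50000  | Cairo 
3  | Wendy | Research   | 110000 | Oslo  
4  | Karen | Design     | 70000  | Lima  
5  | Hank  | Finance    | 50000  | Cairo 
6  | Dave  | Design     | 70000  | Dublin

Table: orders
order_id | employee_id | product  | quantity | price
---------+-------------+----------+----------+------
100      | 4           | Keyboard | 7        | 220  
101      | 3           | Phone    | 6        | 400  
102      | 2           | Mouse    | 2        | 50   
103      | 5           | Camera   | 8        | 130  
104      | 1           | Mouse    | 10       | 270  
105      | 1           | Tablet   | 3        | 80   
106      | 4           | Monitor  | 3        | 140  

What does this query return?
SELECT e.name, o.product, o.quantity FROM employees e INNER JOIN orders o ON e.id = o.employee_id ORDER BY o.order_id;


Joining employees.id = orders.employee_id:
  employee Karen (id=4) -> order Keyboard
  employee Wendy (id=3) -> order Phone
  employee Uma (id=2) -> order Mouse
  employee Hank (id=5) -> order Camera
  employee Leo (id=1) -> order Mouse
  employee Leo (id=1) -> order Tablet
  employee Karen (id=4) -> order Monitor


7 rows:
Karen, Keyboard, 7
Wendy, Phone, 6
Uma, Mouse, 2
Hank, Camera, 8
Leo, Mouse, 10
Leo, Tablet, 3
Karen, Monitor, 3


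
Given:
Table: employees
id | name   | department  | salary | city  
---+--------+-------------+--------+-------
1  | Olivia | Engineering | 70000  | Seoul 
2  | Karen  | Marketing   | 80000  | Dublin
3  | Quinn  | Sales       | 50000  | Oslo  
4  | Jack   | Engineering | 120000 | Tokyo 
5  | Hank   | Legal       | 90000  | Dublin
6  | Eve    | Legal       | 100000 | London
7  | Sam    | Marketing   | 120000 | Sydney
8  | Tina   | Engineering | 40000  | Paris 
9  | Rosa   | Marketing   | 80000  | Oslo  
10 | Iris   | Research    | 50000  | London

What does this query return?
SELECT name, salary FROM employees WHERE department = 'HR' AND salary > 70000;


Filtering: department = 'HR' AND salary > 70000
Matching: 0 rows

Empty result set (0 rows)


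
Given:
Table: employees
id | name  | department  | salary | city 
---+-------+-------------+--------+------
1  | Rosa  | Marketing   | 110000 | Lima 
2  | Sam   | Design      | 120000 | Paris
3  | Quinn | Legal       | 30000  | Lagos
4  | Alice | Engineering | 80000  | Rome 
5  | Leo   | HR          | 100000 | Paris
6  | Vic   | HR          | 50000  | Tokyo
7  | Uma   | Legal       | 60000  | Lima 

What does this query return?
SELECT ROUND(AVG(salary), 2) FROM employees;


SUM(salary) = 550000
COUNT = 7
ROUND(AVG, 2) = ROUND(550000 / 7, 2) = 78571.43

78571.43


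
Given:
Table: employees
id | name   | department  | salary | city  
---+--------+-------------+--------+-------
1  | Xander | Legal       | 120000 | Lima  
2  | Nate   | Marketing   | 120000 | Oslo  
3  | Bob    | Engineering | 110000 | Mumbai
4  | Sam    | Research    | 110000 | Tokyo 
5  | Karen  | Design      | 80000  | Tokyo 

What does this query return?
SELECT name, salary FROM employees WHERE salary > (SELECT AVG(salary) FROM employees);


Subquery: AVG(salary) = 108000.0
Filtering: salary > 108000.0
  Xander (120000) -> MATCH
  Nate (120000) -> MATCH
  Bob (110000) -> MATCH
  Sam (110000) -> MATCH


4 rows:
Xander, 120000
Nate, 120000
Bob, 110000
Sam, 110000


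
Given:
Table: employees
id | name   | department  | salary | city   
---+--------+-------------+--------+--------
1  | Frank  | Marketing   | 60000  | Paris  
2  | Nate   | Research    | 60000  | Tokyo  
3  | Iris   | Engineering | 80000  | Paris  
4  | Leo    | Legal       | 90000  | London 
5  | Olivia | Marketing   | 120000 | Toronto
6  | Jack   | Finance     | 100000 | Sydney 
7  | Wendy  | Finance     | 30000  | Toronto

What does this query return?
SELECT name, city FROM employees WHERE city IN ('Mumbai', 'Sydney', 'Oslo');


Filtering: city IN ('Mumbai', 'Sydney', 'Oslo')
Matching: 1 rows

1 rows:
Jack, Sydney


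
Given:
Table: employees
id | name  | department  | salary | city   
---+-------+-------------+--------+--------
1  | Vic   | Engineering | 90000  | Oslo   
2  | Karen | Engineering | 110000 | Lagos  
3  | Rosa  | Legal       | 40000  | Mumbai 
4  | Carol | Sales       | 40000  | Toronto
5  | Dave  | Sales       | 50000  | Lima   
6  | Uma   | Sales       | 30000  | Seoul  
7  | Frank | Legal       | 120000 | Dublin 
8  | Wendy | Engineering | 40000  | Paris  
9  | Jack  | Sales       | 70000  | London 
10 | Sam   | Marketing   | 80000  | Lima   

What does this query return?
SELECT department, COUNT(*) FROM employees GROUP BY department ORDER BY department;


Assigning each row to its department group:
  Vic -> Engineering
  Karen -> Engineering
  Rosa -> Legal
  Carol -> Sales
  Dave -> Sales
  Uma -> Sales
  Frank -> Legal
  Wendy -> Engineering
  Jack -> Sales
  Sam -> Marketing


4 groups:
Engineering, 3
Legal, 2
Marketing, 1
Sales, 4


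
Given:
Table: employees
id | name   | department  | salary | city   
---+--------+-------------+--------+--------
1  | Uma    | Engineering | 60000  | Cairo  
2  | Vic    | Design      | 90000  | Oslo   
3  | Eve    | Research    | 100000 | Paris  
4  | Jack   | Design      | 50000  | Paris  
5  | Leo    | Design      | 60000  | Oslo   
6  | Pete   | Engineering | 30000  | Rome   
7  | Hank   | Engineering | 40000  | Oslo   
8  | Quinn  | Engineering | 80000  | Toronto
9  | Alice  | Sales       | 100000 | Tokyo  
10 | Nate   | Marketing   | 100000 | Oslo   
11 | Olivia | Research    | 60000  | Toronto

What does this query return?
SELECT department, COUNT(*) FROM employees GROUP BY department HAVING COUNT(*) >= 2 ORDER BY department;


Groups with count >= 2:
  Design: 3 -> PASS
  Engineering: 4 -> PASS
  Research: 2 -> PASS
  Marketing: 1 -> filtered out
  Sales: 1 -> filtered out


3 groups:
Design, 3
Engineering, 4
Research, 2


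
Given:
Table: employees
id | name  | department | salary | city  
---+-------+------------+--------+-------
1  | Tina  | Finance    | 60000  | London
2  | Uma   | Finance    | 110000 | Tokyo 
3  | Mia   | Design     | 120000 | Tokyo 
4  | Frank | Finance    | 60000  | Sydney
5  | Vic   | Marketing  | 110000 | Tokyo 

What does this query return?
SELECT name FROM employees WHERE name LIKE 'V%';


LIKE 'V%' matches names starting with 'V'
Matching: 1

1 rows:
Vic


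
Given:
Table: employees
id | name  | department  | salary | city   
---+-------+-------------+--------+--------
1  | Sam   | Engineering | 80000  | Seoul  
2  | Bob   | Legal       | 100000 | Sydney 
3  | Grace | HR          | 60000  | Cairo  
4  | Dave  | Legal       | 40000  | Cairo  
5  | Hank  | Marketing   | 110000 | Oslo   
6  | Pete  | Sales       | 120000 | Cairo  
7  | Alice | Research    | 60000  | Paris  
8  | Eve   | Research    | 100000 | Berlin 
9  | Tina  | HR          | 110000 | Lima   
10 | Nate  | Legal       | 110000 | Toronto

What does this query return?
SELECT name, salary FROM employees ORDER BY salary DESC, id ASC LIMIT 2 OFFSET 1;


Sort by salary DESC (id ASC tiebreak), then skip 1 and take 2
Rows 2 through 3

2 rows:
Hank, 110000
Tina, 110000


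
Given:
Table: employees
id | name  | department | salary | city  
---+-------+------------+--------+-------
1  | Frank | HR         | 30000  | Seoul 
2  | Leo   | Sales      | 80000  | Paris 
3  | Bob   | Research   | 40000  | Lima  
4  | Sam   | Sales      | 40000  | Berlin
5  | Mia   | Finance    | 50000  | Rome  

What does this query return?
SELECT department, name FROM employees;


Projecting columns: department, name

5 rows:
HR, Frank
Sales, Leo
Research, Bob
Sales, Sam
Finance, Mia


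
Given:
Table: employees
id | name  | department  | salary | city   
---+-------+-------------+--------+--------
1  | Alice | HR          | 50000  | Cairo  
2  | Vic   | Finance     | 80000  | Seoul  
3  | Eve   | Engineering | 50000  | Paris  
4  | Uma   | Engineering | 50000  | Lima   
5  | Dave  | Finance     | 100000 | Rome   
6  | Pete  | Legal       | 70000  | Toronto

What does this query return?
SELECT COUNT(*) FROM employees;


COUNT(*) counts all rows

6
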